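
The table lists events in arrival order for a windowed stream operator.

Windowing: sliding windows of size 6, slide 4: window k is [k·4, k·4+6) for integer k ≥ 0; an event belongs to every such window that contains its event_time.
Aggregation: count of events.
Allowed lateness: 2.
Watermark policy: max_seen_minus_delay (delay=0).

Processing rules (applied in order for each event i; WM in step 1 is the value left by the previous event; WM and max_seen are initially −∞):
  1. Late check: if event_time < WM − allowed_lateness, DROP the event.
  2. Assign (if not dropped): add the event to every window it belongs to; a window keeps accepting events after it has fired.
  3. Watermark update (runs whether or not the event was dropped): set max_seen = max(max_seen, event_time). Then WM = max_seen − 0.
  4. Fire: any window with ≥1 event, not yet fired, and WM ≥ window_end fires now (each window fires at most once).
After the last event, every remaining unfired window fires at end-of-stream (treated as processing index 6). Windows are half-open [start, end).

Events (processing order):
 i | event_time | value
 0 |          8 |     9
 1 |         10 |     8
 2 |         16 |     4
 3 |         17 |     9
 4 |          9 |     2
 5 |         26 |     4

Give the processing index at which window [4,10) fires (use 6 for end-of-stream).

i=0 t=8 v=9: → [8,14),[4,10); WM=8
i=1 t=10 v=8: → [8,14); WM=10; [4,10) fires=1
i=2 t=16 v=4: → [16,22),[12,18); WM=16; [8,14) fires=2
i=3 t=17 v=9: → [16,22),[12,18); WM=17
i=4 t=9 v=2: DROP (t<17-2); WM=17
i=5 t=26 v=4: → [24,30); WM=26; [12,18) fires=2 [16,22) fires=2

1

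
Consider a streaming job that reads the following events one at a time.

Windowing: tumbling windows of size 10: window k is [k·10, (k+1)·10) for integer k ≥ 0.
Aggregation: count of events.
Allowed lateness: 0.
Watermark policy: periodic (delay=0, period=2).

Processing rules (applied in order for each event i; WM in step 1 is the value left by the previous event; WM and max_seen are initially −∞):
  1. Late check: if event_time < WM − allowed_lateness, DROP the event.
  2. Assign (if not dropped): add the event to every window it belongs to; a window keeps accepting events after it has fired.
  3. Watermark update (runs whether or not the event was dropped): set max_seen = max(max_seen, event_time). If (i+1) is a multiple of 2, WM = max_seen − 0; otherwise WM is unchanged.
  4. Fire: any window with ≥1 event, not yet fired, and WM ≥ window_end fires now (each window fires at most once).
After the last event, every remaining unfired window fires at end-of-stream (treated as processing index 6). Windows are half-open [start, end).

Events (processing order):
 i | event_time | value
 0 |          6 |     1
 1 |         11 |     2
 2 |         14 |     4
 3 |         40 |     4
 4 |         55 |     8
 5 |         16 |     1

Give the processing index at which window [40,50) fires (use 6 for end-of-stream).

i=0 t=6 v=1: → [0,10); WM=−∞
i=1 t=11 v=2: → [10,20); WM=11; [0,10) fires=1
i=2 t=14 v=4: → [10,20); WM=11
i=3 t=40 v=4: → [40,50); WM=40; [10,20) fires=2
i=4 t=55 v=8: → [50,60); WM=40
i=5 t=16 v=1: DROP (t<40-0); WM=55; [40,50) fires=1

5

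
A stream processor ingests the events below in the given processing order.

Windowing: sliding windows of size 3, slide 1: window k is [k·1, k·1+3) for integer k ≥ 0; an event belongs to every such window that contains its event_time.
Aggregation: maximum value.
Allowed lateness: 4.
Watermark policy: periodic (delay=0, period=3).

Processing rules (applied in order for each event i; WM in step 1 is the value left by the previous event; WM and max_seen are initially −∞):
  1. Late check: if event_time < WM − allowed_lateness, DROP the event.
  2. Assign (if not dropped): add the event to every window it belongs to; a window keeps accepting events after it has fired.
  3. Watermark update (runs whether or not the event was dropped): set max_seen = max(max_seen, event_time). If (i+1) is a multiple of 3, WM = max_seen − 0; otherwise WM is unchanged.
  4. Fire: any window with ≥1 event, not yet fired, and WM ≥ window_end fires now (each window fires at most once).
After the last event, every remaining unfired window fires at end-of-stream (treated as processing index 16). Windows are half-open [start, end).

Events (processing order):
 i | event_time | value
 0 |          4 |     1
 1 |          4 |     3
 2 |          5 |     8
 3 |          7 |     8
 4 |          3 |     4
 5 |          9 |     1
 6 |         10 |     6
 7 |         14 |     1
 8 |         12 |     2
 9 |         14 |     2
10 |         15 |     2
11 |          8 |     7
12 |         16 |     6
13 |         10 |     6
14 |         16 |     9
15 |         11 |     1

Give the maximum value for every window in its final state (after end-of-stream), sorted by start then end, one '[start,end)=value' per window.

[1,4)=4 [2,5)=4 [3,6)=8 [4,7)=8 [5,8)=8 [6,9)=8 [7,10)=8 [8,11)=6 [9,12)=6 [10,13)=6 [11,14)=2 [12,15)=2 [13,16)=2 [14,17)=9 [15,18)=9 [16,19)=9

i=0 t=4 v=1: → [4,7),[3,6),[2,5); WM=−∞
i=1 t=4 v=3: → [4,7),[3,6),[2,5); WM=−∞
i=2 t=5 v=8: → [5,8),[4,7),[3,6); WM=5; [2,5) fires=3
i=3 t=7 v=8: → [7,10),[6,9),[5,8); WM=5
i=4 t=3 v=4: → [3,6),[2,5),[1,4); WM=5; [1,4) fires=4
i=5 t=9 v=1: → [9,12),[8,11),[7,10); WM=9; [3,6) fires=8 [4,7) fires=8 [5,8) fires=8 [6,9) fires=8
i=6 t=10 v=6: → [10,13),[9,12),[8,11); WM=9
i=7 t=14 v=1: → [14,17),[13,16),[12,15); WM=9
i=8 t=12 v=2: → [12,15),[11,14),[10,13); WM=14; [7,10) fires=8 [8,11) fires=6 [9,12) fires=6 [10,13) fires=6 [11,14) fires=2
i=9 t=14 v=2: → [14,17),[13,16),[12,15); WM=14
i=10 t=15 v=2: → [15,18),[14,17),[13,16); WM=14
i=11 t=8 v=7: DROP (t<14-4); WM=15; [12,15) fires=2
i=12 t=16 v=6: → [16,19),[15,18),[14,17); WM=15
i=13 t=10 v=6: DROP (t<15-4); WM=15
i=14 t=16 v=9: → [16,19),[15,18),[14,17); WM=16; [13,16) fires=2
i=15 t=11 v=1: DROP (t<16-4); WM=16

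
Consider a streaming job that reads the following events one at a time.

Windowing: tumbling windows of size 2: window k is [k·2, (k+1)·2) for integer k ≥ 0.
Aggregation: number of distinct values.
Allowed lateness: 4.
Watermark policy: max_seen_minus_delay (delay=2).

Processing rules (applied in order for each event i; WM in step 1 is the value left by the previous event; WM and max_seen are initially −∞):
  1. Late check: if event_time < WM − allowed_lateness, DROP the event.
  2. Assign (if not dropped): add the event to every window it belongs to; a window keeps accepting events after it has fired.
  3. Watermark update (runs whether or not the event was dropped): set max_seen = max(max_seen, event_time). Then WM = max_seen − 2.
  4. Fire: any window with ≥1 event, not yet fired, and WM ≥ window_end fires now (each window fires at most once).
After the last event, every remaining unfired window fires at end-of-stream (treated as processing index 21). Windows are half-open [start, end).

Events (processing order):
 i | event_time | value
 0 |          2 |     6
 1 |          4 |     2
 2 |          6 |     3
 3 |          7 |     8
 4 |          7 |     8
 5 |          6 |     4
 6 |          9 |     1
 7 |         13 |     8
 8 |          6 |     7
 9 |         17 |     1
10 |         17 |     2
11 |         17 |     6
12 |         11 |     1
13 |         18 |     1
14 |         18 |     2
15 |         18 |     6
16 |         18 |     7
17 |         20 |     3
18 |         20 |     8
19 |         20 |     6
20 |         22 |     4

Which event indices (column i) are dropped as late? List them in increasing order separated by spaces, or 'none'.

i=0 t=2 v=6: → [2,4); WM=0
i=1 t=4 v=2: → [4,6); WM=2
i=2 t=6 v=3: → [6,8); WM=4; [2,4) fires=1
i=3 t=7 v=8: → [6,8); WM=5
i=4 t=7 v=8: → [6,8); WM=5
i=5 t=6 v=4: → [6,8); WM=5
i=6 t=9 v=1: → [8,10); WM=7; [4,6) fires=1
i=7 t=13 v=8: → [12,14); WM=11; [6,8) fires=3 [8,10) fires=1
i=8 t=6 v=7: DROP (t<11-4); WM=11
i=9 t=17 v=1: → [16,18); WM=15; [12,14) fires=1
i=10 t=17 v=2: → [16,18); WM=15
i=11 t=17 v=6: → [16,18); WM=15
i=12 t=11 v=1: → [10,12); WM=15; [10,12) fires=1
i=13 t=18 v=1: → [18,20); WM=16
i=14 t=18 v=2: → [18,20); WM=16
i=15 t=18 v=6: → [18,20); WM=16
i=16 t=18 v=7: → [18,20); WM=16
i=17 t=20 v=3: → [20,22); WM=18; [16,18) fires=3
i=18 t=20 v=8: → [20,22); WM=18
i=19 t=20 v=6: → [20,22); WM=18
i=20 t=22 v=4: → [22,24); WM=20; [18,20) fires=4

8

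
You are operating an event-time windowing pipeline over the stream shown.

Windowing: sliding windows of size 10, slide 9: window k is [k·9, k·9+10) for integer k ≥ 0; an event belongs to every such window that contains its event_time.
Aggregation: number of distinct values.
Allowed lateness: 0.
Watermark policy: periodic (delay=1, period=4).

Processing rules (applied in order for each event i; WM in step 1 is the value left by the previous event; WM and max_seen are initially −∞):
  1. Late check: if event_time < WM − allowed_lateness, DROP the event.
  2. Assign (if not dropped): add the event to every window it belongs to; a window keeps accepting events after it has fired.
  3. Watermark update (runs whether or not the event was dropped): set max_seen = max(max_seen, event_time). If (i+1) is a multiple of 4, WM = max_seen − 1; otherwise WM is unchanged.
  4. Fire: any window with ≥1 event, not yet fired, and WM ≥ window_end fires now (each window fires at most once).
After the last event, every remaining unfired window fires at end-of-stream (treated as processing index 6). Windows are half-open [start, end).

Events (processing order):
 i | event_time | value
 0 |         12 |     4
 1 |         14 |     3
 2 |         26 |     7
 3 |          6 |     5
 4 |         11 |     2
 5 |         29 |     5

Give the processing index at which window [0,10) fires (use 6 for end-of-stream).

i=0 t=12 v=4: → [9,19); WM=−∞
i=1 t=14 v=3: → [9,19); WM=−∞
i=2 t=26 v=7: → [18,28); WM=−∞
i=3 t=6 v=5: → [0,10); WM=25; [0,10) fires=1 [9,19) fires=2
i=4 t=11 v=2: DROP (t<25-0); WM=25
i=5 t=29 v=5: → [27,37); WM=25

3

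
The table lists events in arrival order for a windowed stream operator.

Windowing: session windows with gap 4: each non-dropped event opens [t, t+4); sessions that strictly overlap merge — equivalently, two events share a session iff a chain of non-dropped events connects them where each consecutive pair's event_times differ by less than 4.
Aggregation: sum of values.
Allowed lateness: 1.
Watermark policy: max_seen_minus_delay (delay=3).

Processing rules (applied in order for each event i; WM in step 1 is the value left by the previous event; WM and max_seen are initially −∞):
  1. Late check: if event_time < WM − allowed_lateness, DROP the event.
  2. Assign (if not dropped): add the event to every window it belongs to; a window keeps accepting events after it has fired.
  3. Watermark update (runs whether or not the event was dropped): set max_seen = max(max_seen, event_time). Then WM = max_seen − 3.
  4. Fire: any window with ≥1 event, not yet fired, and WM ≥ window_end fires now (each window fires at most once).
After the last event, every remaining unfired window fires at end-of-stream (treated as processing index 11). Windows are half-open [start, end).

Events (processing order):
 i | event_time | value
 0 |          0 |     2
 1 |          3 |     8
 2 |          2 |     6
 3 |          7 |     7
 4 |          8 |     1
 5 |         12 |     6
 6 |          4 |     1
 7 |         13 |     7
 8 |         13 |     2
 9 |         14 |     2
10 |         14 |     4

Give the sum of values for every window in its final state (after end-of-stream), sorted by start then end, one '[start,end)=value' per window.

i=0 t=0 v=2: → [0,4); WM=-3
i=1 t=3 v=8: → [0,7); WM=0
i=2 t=2 v=6: → [0,7); WM=0
i=3 t=7 v=7: → [7,11); WM=4
i=4 t=8 v=1: → [7,12); WM=5
i=5 t=12 v=6: → [12,16); WM=9
i=6 t=4 v=1: DROP (t<9-1); WM=9
i=7 t=13 v=7: → [12,17); WM=10
i=8 t=13 v=2: → [12,17); WM=10
i=9 t=14 v=2: → [12,18); WM=11
i=10 t=14 v=4: → [12,18); WM=11

[0,7)=16 [7,12)=8 [12,18)=21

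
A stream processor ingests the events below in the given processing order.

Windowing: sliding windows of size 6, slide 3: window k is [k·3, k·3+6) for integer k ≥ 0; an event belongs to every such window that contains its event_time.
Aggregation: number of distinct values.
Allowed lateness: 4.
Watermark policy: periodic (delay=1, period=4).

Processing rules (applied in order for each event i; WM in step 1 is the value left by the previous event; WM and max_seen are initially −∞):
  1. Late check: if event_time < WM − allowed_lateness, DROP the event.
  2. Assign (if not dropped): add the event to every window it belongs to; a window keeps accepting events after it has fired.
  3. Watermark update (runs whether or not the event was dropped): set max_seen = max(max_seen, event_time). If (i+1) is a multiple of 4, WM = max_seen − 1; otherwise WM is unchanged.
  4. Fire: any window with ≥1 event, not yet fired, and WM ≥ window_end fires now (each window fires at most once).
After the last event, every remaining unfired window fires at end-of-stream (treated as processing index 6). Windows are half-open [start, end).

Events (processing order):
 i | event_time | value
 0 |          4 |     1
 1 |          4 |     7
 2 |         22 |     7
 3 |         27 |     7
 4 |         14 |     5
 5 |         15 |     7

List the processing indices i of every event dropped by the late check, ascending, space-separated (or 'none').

4 5

i=0 t=4 v=1: → [3,9),[0,6); WM=−∞
i=1 t=4 v=7: → [3,9),[0,6); WM=−∞
i=2 t=22 v=7: → [21,27),[18,24); WM=−∞
i=3 t=27 v=7: → [27,33),[24,30); WM=26; [0,6) fires=2 [3,9) fires=2 [18,24) fires=1
i=4 t=14 v=5: DROP (t<26-4); WM=26
i=5 t=15 v=7: DROP (t<26-4); WM=26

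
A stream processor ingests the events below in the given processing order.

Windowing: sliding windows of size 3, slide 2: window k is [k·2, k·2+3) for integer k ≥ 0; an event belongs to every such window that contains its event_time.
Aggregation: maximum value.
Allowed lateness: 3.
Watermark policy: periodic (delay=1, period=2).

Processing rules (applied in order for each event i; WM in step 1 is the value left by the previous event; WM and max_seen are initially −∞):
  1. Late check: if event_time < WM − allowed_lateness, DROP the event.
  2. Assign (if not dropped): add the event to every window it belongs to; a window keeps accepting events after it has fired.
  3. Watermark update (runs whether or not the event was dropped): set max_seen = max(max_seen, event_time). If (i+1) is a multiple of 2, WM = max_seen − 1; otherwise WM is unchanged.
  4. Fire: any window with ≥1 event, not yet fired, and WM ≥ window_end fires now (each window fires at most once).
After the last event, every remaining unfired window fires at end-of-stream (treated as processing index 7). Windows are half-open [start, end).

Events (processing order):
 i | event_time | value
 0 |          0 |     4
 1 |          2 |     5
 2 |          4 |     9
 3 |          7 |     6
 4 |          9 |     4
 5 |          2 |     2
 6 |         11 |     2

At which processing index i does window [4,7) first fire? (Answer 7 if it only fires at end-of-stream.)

5

i=0 t=0 v=4: → [0,3); WM=−∞
i=1 t=2 v=5: → [2,5),[0,3); WM=1
i=2 t=4 v=9: → [4,7),[2,5); WM=1
i=3 t=7 v=6: → [6,9); WM=6; [0,3) fires=5 [2,5) fires=9
i=4 t=9 v=4: → [8,11); WM=6
i=5 t=2 v=2: DROP (t<6-3); WM=8; [4,7) fires=9
i=6 t=11 v=2: → [10,13); WM=8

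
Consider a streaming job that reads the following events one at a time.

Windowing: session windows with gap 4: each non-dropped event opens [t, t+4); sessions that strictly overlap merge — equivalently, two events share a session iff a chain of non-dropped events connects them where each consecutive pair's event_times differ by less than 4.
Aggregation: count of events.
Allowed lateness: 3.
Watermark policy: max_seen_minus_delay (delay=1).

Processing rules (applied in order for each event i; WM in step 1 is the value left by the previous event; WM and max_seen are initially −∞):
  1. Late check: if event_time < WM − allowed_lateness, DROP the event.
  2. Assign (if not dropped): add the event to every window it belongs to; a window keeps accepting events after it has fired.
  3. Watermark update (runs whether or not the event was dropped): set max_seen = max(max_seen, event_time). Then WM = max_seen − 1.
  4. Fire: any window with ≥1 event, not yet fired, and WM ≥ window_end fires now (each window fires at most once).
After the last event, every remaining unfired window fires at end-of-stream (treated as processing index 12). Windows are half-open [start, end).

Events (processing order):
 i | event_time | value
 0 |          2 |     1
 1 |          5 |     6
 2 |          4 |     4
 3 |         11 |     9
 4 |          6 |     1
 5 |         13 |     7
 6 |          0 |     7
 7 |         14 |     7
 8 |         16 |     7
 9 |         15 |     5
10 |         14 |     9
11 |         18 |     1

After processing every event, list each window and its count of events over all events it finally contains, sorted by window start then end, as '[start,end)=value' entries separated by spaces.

i=0 t=2 v=1: → [2,6); WM=1
i=1 t=5 v=6: → [2,9); WM=4
i=2 t=4 v=4: → [2,9); WM=4
i=3 t=11 v=9: → [11,15); WM=10
i=4 t=6 v=1: DROP (t<10-3); WM=10
i=5 t=13 v=7: → [11,17); WM=12
i=6 t=0 v=7: DROP (t<12-3); WM=12
i=7 t=14 v=7: → [11,18); WM=13
i=8 t=16 v=7: → [11,20); WM=15
i=9 t=15 v=5: → [11,20); WM=15
i=10 t=14 v=9: → [11,20); WM=15
i=11 t=18 v=1: → [11,22); WM=17

[2,9)=3 [11,22)=7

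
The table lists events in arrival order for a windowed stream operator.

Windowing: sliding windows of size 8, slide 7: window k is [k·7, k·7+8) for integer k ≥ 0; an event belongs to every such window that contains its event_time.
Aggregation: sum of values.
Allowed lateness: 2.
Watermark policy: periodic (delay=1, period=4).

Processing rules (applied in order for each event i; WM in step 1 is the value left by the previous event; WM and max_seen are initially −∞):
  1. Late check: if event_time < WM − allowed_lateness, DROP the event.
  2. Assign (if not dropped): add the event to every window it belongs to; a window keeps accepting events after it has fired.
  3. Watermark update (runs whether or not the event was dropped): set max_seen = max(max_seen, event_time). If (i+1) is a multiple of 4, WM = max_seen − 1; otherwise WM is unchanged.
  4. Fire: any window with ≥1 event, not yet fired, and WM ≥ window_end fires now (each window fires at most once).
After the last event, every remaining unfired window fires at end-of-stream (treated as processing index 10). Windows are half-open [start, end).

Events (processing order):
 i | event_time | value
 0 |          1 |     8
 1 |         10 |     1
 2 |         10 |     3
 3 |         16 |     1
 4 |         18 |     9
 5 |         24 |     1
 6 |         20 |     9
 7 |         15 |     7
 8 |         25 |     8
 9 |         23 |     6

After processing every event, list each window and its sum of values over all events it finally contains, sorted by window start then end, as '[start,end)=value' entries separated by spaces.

i=0 t=1 v=8: → [0,8); WM=−∞
i=1 t=10 v=1: → [7,15); WM=−∞
i=2 t=10 v=3: → [7,15); WM=−∞
i=3 t=16 v=1: → [14,22); WM=15; [0,8) fires=8 [7,15) fires=4
i=4 t=18 v=9: → [14,22); WM=15
i=5 t=24 v=1: → [21,29); WM=15
i=6 t=20 v=9: → [14,22); WM=15
i=7 t=15 v=7: → [14,22); WM=23; [14,22) fires=26
i=8 t=25 v=8: → [21,29); WM=23
i=9 t=23 v=6: → [21,29); WM=23

[0,8)=8 [7,15)=4 [14,22)=26 [21,29)=15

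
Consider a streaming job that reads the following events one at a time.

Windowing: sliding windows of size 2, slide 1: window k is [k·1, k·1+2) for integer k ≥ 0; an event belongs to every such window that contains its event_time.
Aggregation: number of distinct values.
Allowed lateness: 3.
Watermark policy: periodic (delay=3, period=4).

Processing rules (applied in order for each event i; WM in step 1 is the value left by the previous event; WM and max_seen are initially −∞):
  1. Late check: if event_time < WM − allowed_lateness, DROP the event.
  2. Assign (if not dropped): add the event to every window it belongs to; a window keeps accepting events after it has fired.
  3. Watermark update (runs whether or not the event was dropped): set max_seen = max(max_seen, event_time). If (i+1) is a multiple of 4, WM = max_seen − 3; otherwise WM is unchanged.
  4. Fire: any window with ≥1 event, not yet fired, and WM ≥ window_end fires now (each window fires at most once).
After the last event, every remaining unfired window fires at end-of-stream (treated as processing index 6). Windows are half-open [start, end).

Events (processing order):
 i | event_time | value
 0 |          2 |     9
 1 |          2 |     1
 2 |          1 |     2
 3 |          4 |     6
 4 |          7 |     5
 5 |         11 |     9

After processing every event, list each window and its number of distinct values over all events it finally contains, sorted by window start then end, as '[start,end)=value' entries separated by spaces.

[0,2)=1 [1,3)=3 [2,4)=2 [3,5)=1 [4,6)=1 [6,8)=1 [7,9)=1 [10,12)=1 [11,13)=1

i=0 t=2 v=9: → [2,4),[1,3); WM=−∞
i=1 t=2 v=1: → [2,4),[1,3); WM=−∞
i=2 t=1 v=2: → [1,3),[0,2); WM=−∞
i=3 t=4 v=6: → [4,6),[3,5); WM=1
i=4 t=7 v=5: → [7,9),[6,8); WM=1
i=5 t=11 v=9: → [11,13),[10,12); WM=1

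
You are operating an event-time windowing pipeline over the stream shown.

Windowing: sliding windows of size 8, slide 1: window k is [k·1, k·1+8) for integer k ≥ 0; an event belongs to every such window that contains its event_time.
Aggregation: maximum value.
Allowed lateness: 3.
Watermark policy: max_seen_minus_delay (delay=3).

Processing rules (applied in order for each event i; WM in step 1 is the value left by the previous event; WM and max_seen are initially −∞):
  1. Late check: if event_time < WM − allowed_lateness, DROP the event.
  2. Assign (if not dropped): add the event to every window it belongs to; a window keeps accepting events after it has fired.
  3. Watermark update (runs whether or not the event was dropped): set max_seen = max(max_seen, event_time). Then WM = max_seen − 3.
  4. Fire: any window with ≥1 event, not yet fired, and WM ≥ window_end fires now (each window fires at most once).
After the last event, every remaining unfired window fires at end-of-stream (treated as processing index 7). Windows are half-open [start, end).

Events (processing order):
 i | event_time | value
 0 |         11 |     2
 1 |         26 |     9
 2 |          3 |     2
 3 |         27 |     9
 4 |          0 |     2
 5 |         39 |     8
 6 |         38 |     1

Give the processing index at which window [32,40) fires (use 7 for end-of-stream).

i=0 t=11 v=2: → [11,19),[10,18),[9,17),[8,16),[7,15),[6,14),[5,13),[4,12); WM=8
i=1 t=26 v=9: → [26,34),[25,33),[24,32),[23,31),[22,30),[21,29),[20,28),[19,27); WM=23; [4,12) fires=2 [5,13) fires=2 [6,14) fires=2 [7,15) fires=2 [8,16) fires=2 [9,17) fires=2 [10,18) fires=2 [11,19) fires=2
i=2 t=3 v=2: DROP (t<23-3); WM=23
i=3 t=27 v=9: → [27,35),[26,34),[25,33),[24,32),[23,31),[22,30),[21,29),[20,28); WM=24
i=4 t=0 v=2: DROP (t<24-3); WM=24
i=5 t=39 v=8: → [39,47),[38,46),[37,45),[36,44),[35,43),[34,42),[33,41),[32,40); WM=36; [19,27) fires=9 [20,28) fires=9 [21,29) fires=9 [22,30) fires=9 [23,31) fires=9 [24,32) fires=9 [25,33) fires=9 [26,34) fires=9 [27,35) fires=9
i=6 t=38 v=1: → [38,46),[37,45),[36,44),[35,43),[34,42),[33,41),[32,40),[31,39); WM=36

7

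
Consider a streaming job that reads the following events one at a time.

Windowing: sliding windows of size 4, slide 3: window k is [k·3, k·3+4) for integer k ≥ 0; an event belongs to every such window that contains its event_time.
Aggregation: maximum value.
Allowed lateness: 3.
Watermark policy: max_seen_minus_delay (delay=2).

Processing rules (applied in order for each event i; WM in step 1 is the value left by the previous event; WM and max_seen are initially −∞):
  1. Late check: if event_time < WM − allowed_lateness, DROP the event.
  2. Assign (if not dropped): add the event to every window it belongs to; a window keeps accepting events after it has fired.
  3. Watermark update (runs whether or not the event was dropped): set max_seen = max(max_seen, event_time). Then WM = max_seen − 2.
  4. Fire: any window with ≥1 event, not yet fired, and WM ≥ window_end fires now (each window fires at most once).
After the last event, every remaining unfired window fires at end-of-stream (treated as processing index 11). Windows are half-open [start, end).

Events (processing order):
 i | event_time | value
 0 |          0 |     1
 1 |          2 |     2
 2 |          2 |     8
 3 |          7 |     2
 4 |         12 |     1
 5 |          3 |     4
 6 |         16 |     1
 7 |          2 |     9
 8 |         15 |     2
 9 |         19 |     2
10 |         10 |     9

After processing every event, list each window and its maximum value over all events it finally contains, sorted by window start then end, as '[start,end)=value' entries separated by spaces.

[0,4)=8 [6,10)=2 [9,13)=1 [12,16)=2 [15,19)=2 [18,22)=2

i=0 t=0 v=1: → [0,4); WM=-2
i=1 t=2 v=2: → [0,4); WM=0
i=2 t=2 v=8: → [0,4); WM=0
i=3 t=7 v=2: → [6,10); WM=5; [0,4) fires=8
i=4 t=12 v=1: → [12,16),[9,13); WM=10; [6,10) fires=2
i=5 t=3 v=4: DROP (t<10-3); WM=10
i=6 t=16 v=1: → [15,19); WM=14; [9,13) fires=1
i=7 t=2 v=9: DROP (t<14-3); WM=14
i=8 t=15 v=2: → [15,19),[12,16); WM=14
i=9 t=19 v=2: → [18,22); WM=17; [12,16) fires=2
i=10 t=10 v=9: DROP (t<17-3); WM=17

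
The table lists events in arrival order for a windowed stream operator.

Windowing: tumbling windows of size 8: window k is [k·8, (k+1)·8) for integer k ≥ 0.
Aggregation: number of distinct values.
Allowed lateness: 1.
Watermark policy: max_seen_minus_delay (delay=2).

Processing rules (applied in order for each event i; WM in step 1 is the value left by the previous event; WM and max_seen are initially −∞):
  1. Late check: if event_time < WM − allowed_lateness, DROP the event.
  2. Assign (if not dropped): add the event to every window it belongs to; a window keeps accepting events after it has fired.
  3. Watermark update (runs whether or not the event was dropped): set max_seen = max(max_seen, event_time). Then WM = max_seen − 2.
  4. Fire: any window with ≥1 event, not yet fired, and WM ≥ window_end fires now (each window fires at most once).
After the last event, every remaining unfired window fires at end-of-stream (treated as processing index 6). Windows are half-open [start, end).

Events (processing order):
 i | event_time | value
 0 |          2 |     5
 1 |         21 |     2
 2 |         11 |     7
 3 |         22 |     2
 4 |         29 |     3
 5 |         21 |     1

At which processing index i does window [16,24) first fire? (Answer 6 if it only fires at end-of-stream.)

4

i=0 t=2 v=5: → [0,8); WM=0
i=1 t=21 v=2: → [16,24); WM=19; [0,8) fires=1
i=2 t=11 v=7: DROP (t<19-1); WM=19
i=3 t=22 v=2: → [16,24); WM=20
i=4 t=29 v=3: → [24,32); WM=27; [16,24) fires=1
i=5 t=21 v=1: DROP (t<27-1); WM=27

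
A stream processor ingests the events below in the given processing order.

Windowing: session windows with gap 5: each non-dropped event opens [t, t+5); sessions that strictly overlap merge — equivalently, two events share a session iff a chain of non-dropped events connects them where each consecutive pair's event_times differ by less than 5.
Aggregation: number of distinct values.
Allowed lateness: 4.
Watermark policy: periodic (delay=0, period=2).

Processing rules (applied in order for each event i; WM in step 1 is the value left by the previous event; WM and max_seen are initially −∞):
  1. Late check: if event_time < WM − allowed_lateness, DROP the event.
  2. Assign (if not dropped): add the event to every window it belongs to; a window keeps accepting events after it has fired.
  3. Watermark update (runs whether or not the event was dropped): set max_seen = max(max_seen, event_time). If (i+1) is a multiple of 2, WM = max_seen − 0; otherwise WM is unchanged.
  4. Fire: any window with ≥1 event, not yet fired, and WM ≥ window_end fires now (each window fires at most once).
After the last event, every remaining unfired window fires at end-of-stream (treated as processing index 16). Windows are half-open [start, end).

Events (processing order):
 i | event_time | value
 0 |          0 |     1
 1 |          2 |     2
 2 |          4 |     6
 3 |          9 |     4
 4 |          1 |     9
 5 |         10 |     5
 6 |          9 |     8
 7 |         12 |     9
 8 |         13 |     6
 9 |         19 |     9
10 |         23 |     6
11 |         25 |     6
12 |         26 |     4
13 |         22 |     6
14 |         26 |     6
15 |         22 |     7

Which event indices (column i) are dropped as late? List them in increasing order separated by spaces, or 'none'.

i=0 t=0 v=1: → [0,5); WM=−∞
i=1 t=2 v=2: → [0,7); WM=2
i=2 t=4 v=6: → [0,9); WM=2
i=3 t=9 v=4: → [9,14); WM=9
i=4 t=1 v=9: DROP (t<9-4); WM=9
i=5 t=10 v=5: → [9,15); WM=10
i=6 t=9 v=8: → [9,15); WM=10
i=7 t=12 v=9: → [9,17); WM=12
i=8 t=13 v=6: → [9,18); WM=12
i=9 t=19 v=9: → [19,24); WM=19
i=10 t=23 v=6: → [19,28); WM=19
i=11 t=25 v=6: → [19,30); WM=25
i=12 t=26 v=4: → [19,31); WM=25
i=13 t=22 v=6: → [19,31); WM=26
i=14 t=26 v=6: → [19,31); WM=26
i=15 t=22 v=7: → [19,31); WM=26

4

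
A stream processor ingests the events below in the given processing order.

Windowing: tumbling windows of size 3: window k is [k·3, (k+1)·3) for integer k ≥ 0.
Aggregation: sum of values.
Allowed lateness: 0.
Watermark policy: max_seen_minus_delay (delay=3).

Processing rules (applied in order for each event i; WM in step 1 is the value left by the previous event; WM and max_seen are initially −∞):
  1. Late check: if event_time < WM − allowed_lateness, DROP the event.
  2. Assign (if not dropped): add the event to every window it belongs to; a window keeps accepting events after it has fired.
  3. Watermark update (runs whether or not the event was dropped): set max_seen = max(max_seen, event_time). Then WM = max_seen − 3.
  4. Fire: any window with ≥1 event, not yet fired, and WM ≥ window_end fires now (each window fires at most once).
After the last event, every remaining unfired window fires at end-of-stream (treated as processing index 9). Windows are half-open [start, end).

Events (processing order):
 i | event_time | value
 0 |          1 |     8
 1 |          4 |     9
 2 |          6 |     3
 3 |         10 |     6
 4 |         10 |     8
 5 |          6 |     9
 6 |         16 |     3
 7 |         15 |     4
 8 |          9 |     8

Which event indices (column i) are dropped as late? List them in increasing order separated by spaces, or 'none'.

5 8

i=0 t=1 v=8: → [0,3); WM=-2
i=1 t=4 v=9: → [3,6); WM=1
i=2 t=6 v=3: → [6,9); WM=3; [0,3) fires=8
i=3 t=10 v=6: → [9,12); WM=7; [3,6) fires=9
i=4 t=10 v=8: → [9,12); WM=7
i=5 t=6 v=9: DROP (t<7-0); WM=7
i=6 t=16 v=3: → [15,18); WM=13; [6,9) fires=3 [9,12) fires=14
i=7 t=15 v=4: → [15,18); WM=13
i=8 t=9 v=8: DROP (t<13-0); WM=13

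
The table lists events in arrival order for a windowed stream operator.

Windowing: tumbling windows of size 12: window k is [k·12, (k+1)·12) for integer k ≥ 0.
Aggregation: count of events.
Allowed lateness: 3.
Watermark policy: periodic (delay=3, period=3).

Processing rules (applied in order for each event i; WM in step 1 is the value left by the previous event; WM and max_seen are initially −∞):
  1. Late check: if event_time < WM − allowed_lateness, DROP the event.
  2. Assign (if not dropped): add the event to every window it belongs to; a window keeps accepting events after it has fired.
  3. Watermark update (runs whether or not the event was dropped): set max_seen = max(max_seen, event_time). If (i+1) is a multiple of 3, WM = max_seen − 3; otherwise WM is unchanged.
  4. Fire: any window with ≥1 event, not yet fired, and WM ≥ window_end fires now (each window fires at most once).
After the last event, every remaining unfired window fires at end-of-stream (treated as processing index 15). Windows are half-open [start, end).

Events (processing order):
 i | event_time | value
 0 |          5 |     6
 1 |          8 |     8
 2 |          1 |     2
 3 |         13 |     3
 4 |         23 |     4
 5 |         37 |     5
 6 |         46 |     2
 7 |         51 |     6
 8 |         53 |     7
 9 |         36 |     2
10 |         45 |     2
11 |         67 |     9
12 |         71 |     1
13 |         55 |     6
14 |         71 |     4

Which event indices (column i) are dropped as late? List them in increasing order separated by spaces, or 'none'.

i=0 t=5 v=6: → [0,12); WM=−∞
i=1 t=8 v=8: → [0,12); WM=−∞
i=2 t=1 v=2: → [0,12); WM=5
i=3 t=13 v=3: → [12,24); WM=5
i=4 t=23 v=4: → [12,24); WM=5
i=5 t=37 v=5: → [36,48); WM=34; [0,12) fires=3 [12,24) fires=2
i=6 t=46 v=2: → [36,48); WM=34
i=7 t=51 v=6: → [48,60); WM=34
i=8 t=53 v=7: → [48,60); WM=50; [36,48) fires=2
i=9 t=36 v=2: DROP (t<50-3); WM=50
i=10 t=45 v=2: DROP (t<50-3); WM=50
i=11 t=67 v=9: → [60,72); WM=64; [48,60) fires=2
i=12 t=71 v=1: → [60,72); WM=64
i=13 t=55 v=6: DROP (t<64-3); WM=64
i=14 t=71 v=4: → [60,72); WM=68

9 10 13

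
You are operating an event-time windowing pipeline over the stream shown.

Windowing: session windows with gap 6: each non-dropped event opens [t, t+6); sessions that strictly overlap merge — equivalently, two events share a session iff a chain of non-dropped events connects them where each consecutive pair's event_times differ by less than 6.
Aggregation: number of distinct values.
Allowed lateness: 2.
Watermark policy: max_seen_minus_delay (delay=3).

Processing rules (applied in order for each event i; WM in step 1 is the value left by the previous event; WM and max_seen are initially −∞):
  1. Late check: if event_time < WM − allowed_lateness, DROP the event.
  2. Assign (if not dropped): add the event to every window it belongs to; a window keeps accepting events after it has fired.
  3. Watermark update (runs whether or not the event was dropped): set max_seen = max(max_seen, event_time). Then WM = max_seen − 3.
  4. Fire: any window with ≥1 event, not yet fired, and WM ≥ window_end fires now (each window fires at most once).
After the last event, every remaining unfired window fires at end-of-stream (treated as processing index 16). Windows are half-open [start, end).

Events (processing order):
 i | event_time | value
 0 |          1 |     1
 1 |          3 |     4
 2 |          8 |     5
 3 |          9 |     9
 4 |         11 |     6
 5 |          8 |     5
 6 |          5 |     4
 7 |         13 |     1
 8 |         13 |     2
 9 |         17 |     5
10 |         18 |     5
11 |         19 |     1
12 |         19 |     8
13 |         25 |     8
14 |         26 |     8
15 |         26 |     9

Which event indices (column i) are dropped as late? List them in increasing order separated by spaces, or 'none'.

6

i=0 t=1 v=1: → [1,7); WM=-2
i=1 t=3 v=4: → [1,9); WM=0
i=2 t=8 v=5: → [1,14); WM=5
i=3 t=9 v=9: → [1,15); WM=6
i=4 t=11 v=6: → [1,17); WM=8
i=5 t=8 v=5: → [1,17); WM=8
i=6 t=5 v=4: DROP (t<8-2); WM=8
i=7 t=13 v=1: → [1,19); WM=10
i=8 t=13 v=2: → [1,19); WM=10
i=9 t=17 v=5: → [1,23); WM=14
i=10 t=18 v=5: → [1,24); WM=15
i=11 t=19 v=1: → [1,25); WM=16
i=12 t=19 v=8: → [1,25); WM=16
i=13 t=25 v=8: → [25,31); WM=22
i=14 t=26 v=8: → [25,32); WM=23
i=15 t=26 v=9: → [25,32); WM=23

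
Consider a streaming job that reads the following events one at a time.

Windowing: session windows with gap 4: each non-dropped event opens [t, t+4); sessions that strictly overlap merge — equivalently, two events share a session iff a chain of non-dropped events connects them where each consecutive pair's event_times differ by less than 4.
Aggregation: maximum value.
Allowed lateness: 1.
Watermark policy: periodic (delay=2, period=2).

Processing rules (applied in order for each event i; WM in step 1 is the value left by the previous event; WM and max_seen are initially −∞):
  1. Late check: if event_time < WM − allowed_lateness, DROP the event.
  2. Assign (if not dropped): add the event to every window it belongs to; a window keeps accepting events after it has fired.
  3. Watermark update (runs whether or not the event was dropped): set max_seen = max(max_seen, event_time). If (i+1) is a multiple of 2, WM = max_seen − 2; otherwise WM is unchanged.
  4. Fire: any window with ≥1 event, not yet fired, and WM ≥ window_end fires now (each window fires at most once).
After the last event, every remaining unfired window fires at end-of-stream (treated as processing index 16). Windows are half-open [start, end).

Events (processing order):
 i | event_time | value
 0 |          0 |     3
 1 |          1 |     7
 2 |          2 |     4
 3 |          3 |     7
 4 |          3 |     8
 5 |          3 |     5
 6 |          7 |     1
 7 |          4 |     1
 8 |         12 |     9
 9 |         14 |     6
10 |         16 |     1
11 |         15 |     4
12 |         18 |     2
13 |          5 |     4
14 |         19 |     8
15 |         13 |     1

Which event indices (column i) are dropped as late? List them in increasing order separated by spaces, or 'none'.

13 15

i=0 t=0 v=3: → [0,4); WM=−∞
i=1 t=1 v=7: → [0,5); WM=-1
i=2 t=2 v=4: → [0,6); WM=-1
i=3 t=3 v=7: → [0,7); WM=1
i=4 t=3 v=8: → [0,7); WM=1
i=5 t=3 v=5: → [0,7); WM=1
i=6 t=7 v=1: → [7,11); WM=1
i=7 t=4 v=1: → [0,11); WM=5
i=8 t=12 v=9: → [12,16); WM=5
i=9 t=14 v=6: → [12,18); WM=12
i=10 t=16 v=1: → [12,20); WM=12
i=11 t=15 v=4: → [12,20); WM=14
i=12 t=18 v=2: → [12,22); WM=14
i=13 t=5 v=4: DROP (t<14-1); WM=16
i=14 t=19 v=8: → [12,23); WM=16
i=15 t=13 v=1: DROP (t<16-1); WM=17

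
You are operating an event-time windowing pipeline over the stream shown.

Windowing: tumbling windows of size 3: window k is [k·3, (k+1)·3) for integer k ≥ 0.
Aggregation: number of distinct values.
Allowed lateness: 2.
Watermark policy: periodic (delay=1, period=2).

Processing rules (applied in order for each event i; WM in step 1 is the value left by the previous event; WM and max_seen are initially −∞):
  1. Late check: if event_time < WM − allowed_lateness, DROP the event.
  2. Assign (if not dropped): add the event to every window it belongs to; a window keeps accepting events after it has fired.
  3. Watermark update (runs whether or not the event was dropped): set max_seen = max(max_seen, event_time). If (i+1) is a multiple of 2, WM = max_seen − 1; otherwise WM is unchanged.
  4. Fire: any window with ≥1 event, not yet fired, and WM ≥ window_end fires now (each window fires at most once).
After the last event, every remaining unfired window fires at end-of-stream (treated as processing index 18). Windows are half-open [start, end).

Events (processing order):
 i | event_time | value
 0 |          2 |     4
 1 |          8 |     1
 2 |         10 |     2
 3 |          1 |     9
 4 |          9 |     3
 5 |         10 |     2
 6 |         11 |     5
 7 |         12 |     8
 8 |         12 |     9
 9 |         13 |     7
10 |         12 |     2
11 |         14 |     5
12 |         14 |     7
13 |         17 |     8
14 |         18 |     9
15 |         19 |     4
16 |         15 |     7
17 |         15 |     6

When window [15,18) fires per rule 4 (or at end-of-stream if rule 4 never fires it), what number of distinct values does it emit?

1

i=0 t=2 v=4: → [0,3); WM=−∞
i=1 t=8 v=1: → [6,9); WM=7; [0,3) fires=1
i=2 t=10 v=2: → [9,12); WM=7
i=3 t=1 v=9: DROP (t<7-2); WM=9; [6,9) fires=1
i=4 t=9 v=3: → [9,12); WM=9
i=5 t=10 v=2: → [9,12); WM=9
i=6 t=11 v=5: → [9,12); WM=9
i=7 t=12 v=8: → [12,15); WM=11
i=8 t=12 v=9: → [12,15); WM=11
i=9 t=13 v=7: → [12,15); WM=12; [9,12) fires=3
i=10 t=12 v=2: → [12,15); WM=12
i=11 t=14 v=5: → [12,15); WM=13
i=12 t=14 v=7: → [12,15); WM=13
i=13 t=17 v=8: → [15,18); WM=16; [12,15) fires=5
i=14 t=18 v=9: → [18,21); WM=16
i=15 t=19 v=4: → [18,21); WM=18; [15,18) fires=1
i=16 t=15 v=7: DROP (t<18-2); WM=18
i=17 t=15 v=6: DROP (t<18-2); WM=18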